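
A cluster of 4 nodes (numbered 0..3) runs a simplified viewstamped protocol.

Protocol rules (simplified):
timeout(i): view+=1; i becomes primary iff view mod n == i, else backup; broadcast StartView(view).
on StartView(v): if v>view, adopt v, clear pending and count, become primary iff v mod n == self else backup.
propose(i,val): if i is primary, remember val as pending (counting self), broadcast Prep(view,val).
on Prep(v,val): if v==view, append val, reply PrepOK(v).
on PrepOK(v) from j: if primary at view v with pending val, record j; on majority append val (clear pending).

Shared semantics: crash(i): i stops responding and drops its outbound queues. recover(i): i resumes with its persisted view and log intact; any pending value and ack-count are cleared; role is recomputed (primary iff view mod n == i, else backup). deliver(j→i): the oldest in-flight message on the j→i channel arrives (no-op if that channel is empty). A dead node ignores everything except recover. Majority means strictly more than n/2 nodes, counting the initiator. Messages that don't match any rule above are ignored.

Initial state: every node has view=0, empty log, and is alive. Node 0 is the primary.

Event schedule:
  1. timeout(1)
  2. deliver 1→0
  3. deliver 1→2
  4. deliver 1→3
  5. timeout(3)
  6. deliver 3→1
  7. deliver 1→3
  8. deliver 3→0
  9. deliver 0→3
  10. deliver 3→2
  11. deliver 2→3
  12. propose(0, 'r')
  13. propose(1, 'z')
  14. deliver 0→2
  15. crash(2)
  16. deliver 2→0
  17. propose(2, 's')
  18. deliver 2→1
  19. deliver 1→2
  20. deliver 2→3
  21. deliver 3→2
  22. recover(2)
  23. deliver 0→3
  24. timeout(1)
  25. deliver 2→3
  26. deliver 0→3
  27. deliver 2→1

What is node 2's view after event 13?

e1 timeout(1): 1[prim,v=1,-]
e2 deliver 1→0: 0[back,v=1,-]
e3 deliver 1→2: 2[back,v=1,-]
e4 deliver 1→3: 3[back,v=1,-]
e5 timeout(3): 3[back,v=2,-]
e6 deliver 3→1: 1[back,v=2,-]
e7 deliver 1→3: ·
e8 deliver 3→0: 0[back,v=2,-]
e9 deliver 0→3: ·
e10 deliver 3→2: 2[prim,v=2,-]
e11 deliver 2→3: ·
e12 propose(0,'r'): ·
e13 propose(1,'z'): ·

2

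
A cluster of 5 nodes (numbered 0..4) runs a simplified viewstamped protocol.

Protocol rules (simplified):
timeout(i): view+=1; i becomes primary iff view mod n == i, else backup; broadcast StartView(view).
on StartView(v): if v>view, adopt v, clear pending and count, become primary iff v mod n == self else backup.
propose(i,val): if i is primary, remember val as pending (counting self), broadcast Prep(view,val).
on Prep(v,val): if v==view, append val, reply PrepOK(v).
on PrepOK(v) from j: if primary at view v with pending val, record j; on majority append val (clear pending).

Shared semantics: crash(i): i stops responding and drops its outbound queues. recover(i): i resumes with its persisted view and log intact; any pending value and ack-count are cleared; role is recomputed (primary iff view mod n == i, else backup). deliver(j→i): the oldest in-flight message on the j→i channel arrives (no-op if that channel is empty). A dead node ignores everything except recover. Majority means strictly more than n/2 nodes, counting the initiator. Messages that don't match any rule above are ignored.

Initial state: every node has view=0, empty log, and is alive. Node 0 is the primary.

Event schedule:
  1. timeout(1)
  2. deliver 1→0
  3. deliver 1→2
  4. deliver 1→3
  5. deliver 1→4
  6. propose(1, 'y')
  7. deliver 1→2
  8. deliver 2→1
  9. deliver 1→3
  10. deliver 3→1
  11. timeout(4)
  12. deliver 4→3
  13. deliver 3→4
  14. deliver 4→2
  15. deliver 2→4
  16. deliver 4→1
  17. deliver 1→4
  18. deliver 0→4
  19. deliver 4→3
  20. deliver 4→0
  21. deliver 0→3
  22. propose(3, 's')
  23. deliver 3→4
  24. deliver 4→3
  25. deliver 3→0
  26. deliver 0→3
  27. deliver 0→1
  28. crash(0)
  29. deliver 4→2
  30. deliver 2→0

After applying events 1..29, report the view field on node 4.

2

step 1 timeout(1): 1={prim,v=1,log=-}
step 2 deliver 1→0: 0={back,v=1,log=-}
step 3 deliver 1→2: 2={back,v=1,log=-}
step 4 deliver 1→3: 3={back,v=1,log=-}
step 5 deliver 1→4: 4={back,v=1,log=-}
step 6 propose(1,'y'): —
step 7 deliver 1→2: 2={back,v=1,log=y}
step 8 deliver 2→1: —
step 9 deliver 1→3: 3={back,v=1,log=y}
step 10 deliver 3→1: 1={prim,v=1,log=y}
step 11 timeout(4): 4={back,v=2,log=-}
step 12 deliver 4→3: 3={back,v=2,log=y}
step 13 deliver 3→4: —
step 14 deliver 4→2: 2={prim,v=2,log=y}
step 15 deliver 2→4: —
step 16 deliver 4→1: 1={back,v=2,log=y}
step 17 deliver 1→4: —
step 18 deliver 0→4: —
step 19 deliver 4→3: —
step 20 deliver 4→0: 0={back,v=2,log=-}
step 21 deliver 0→3: —
step 22 propose(3,'s'): —
step 23 deliver 3→4: —
step 24 deliver 4→3: —
step 25 deliver 3→0: —
step 26 deliver 0→3: —
step 27 deliver 0→1: —
step 28 crash(0): 0={✗back,v=2,log=-}
step 29 deliver 4→2: —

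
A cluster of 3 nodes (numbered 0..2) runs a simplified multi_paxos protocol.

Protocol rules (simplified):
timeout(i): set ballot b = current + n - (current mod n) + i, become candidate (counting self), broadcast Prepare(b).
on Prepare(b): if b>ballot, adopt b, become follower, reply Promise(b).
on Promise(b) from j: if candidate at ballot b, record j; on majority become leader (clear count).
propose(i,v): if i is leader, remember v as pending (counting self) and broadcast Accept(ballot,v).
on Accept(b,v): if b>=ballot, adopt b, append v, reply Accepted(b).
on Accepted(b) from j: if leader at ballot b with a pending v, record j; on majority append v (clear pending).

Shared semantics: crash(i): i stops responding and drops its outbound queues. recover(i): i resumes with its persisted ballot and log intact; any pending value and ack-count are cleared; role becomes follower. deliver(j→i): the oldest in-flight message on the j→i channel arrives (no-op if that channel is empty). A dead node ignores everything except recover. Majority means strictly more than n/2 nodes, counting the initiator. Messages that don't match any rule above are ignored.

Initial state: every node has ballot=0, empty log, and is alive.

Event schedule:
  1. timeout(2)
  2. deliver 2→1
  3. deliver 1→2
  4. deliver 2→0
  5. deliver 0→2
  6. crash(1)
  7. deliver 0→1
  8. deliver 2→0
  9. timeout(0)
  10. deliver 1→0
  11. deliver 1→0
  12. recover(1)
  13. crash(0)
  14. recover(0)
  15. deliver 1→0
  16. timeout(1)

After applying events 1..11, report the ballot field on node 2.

5

after 1 — timeout(2): n2:cand/b5/[-]
after 2 — deliver 2→1: n1:foll/b5/[-]
after 3 — deliver 1→2: n2:lead/b5/[-]
after 4 — deliver 2→0: n0:foll/b5/[-]
after 5 — deliver 0→2: ·
after 6 — crash(1): n1:✗foll/b5/[-]
after 7 — deliver 0→1: ·
after 8 — deliver 2→0: ·
after 9 — timeout(0): n0:cand/b6/[-]
after 10 — deliver 1→0: ·
after 11 — deliver 1→0: ·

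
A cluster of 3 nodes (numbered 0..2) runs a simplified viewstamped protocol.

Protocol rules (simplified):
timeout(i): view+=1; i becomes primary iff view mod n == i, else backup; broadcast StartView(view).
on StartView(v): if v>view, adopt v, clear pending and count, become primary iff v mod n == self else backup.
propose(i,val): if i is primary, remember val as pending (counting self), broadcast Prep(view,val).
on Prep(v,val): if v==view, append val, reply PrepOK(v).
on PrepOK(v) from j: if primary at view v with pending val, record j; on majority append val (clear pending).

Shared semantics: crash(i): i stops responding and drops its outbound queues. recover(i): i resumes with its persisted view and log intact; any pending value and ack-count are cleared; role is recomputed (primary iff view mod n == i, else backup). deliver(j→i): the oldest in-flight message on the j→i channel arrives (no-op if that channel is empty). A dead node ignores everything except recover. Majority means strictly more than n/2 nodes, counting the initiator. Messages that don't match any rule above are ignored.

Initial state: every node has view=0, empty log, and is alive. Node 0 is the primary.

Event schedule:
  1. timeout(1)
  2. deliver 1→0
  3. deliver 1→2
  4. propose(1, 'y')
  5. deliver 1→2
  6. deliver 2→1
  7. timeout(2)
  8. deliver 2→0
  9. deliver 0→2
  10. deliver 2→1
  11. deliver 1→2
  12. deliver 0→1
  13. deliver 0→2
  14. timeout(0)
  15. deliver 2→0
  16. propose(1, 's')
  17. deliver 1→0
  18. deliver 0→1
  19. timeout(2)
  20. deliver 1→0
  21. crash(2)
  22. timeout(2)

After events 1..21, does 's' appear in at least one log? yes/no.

e1 timeout(1): 1[prim,v=1,-]
e2 deliver 1→0: 0[back,v=1,-]
e3 deliver 1→2: 2[back,v=1,-]
e4 propose(1,'y'): ·
e5 deliver 1→2: 2[back,v=1,y]
e6 deliver 2→1: 1[prim,v=1,y]
e7 timeout(2): 2[prim,v=2,y]
e8 deliver 2→0: 0[back,v=2,-]
e9 deliver 0→2: ·
e10 deliver 2→1: 1[back,v=2,y]
e11 deliver 1→2: ·
e12 deliver 0→1: ·
e13 deliver 0→2: ·
e14 timeout(0): 0[prim,v=3,-]
e15 deliver 2→0: ·
e16 propose(1,'s'): ·
e17 deliver 1→0: ·
e18 deliver 0→1: 1[back,v=3,y]
e19 timeout(2): 2[back,v=3,y]
e20 deliver 1→0: ·
e21 crash(2): 2[✗back,v=3,y]

no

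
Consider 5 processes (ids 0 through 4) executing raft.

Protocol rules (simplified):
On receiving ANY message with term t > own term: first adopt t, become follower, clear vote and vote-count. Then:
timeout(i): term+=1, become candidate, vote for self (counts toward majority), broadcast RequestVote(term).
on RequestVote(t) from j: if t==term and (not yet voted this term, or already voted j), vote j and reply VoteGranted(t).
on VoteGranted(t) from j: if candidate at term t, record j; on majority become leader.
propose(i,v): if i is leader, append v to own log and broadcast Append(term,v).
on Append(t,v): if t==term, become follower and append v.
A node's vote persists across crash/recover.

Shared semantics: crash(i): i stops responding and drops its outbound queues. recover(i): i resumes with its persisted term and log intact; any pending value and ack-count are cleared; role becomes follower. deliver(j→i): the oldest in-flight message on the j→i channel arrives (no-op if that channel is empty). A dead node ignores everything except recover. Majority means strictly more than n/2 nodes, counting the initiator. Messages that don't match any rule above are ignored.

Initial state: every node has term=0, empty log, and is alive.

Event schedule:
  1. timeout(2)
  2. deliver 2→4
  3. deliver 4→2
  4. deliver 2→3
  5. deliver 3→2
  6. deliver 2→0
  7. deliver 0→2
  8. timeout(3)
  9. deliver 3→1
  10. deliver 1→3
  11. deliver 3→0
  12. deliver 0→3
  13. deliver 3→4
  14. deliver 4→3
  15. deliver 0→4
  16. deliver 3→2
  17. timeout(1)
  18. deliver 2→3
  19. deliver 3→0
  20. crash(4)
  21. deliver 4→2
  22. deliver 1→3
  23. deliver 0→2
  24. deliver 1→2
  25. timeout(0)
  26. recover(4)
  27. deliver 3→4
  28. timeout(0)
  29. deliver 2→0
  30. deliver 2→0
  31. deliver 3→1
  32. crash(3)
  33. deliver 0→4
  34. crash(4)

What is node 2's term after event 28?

[1] timeout(2) → N2(cand t1 [-])
[2] deliver 2→4 → N4(foll t1 [-])
[3] deliver 4→2 → ∅
[4] deliver 2→3 → N3(foll t1 [-])
[5] deliver 3→2 → N2(lead t1 [-])
[6] deliver 2→0 → N0(foll t1 [-])
[7] deliver 0→2 → ∅
[8] timeout(3) → N3(cand t2 [-])
[9] deliver 3→1 → N1(foll t2 [-])
[10] deliver 1→3 → ∅
[11] deliver 3→0 → N0(foll t2 [-])
[12] deliver 0→3 → N3(lead t2 [-])
[13] deliver 3→4 → N4(foll t2 [-])
[14] deliver 4→3 → ∅
[15] deliver 0→4 → ∅
[16] deliver 3→2 → N2(foll t2 [-])
[17] timeout(1) → N1(cand t3 [-])
[18] deliver 2→3 → ∅
[19] deliver 3→0 → ∅
[20] crash(4) → N4(✗foll t2 [-])
[21] deliver 4→2 → ∅
[22] deliver 1→3 → N3(foll t3 [-])
[23] deliver 0→2 → ∅
[24] deliver 1→2 → N2(foll t3 [-])
[25] timeout(0) → N0(cand t3 [-])
[26] recover(4) → N4(foll t2 [-])
[27] deliver 3→4 → ∅
[28] timeout(0) → N0(cand t4 [-])

3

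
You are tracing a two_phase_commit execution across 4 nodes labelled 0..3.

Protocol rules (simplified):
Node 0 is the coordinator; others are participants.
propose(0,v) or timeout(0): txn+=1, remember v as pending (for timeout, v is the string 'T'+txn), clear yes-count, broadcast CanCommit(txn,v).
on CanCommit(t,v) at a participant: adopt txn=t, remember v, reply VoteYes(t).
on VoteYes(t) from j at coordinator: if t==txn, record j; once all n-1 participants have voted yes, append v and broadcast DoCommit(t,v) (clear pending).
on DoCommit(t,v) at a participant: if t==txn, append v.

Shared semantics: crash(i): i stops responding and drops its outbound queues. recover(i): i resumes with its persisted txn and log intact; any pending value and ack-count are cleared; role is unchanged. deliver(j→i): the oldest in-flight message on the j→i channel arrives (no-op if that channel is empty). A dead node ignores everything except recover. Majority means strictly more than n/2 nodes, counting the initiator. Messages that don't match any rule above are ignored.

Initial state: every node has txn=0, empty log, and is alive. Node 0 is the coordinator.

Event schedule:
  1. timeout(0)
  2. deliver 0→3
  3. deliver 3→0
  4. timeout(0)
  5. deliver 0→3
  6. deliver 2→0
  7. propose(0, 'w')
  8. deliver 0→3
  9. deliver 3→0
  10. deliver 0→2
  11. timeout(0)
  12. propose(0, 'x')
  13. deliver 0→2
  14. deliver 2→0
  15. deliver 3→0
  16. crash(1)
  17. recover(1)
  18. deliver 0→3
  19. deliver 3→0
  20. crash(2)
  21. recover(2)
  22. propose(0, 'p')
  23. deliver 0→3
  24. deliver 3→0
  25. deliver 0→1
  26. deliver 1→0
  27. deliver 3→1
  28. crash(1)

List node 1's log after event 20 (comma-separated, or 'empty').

empty

after 1 — timeout(0): n0:coor/t1/[-]
after 2 — deliver 0→3: n3:part/t1/[-]
after 3 — deliver 3→0: ·
after 4 — timeout(0): n0:coor/t2/[-]
after 5 — deliver 0→3: n3:part/t2/[-]
after 6 — deliver 2→0: ·
after 7 — propose(0,'w'): n0:coor/t3/[-]
after 8 — deliver 0→3: n3:part/t3/[-]
after 9 — deliver 3→0: ·
after 10 — deliver 0→2: n2:part/t1/[-]
after 11 — timeout(0): n0:coor/t4/[-]
after 12 — propose(0,'x'): n0:coor/t5/[-]
after 13 — deliver 0→2: n2:part/t2/[-]
after 14 — deliver 2→0: ·
after 15 — deliver 3→0: ·
after 16 — crash(1): n1:✗part/t0/[-]
after 17 — recover(1): n1:part/t0/[-]
after 18 — deliver 0→3: n3:part/t4/[-]
after 19 — deliver 3→0: ·
after 20 — crash(2): n2:✗part/t2/[-]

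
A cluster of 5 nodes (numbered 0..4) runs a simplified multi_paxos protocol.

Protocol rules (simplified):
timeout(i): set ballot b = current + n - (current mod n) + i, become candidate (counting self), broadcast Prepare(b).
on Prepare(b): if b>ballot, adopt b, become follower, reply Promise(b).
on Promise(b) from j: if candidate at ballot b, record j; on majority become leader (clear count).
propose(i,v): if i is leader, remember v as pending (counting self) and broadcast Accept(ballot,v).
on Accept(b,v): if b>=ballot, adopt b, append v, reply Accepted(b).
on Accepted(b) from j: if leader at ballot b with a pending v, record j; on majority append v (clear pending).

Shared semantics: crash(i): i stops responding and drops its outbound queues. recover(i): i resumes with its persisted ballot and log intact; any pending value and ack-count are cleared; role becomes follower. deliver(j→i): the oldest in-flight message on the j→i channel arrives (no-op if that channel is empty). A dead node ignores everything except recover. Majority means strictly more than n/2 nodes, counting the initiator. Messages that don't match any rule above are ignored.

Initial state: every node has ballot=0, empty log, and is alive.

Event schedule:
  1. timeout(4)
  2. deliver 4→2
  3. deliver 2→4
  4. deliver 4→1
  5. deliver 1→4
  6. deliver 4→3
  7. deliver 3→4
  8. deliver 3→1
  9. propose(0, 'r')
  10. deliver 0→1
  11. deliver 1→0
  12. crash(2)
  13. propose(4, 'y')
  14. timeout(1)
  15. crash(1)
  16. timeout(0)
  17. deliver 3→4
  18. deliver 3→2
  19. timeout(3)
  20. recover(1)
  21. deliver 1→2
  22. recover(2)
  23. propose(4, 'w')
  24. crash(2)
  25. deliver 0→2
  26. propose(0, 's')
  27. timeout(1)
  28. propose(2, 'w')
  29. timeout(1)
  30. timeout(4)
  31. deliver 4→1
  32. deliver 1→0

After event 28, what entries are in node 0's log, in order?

empty

after 1 — timeout(4): n4:cand/b9/[-]
after 2 — deliver 4→2: n2:foll/b9/[-]
after 3 — deliver 2→4: ·
after 4 — deliver 4→1: n1:foll/b9/[-]
after 5 — deliver 1→4: n4:lead/b9/[-]
after 6 — deliver 4→3: n3:foll/b9/[-]
after 7 — deliver 3→4: ·
after 8 — deliver 3→1: ·
after 9 — propose(0,'r'): ·
after 10 — deliver 0→1: ·
after 11 — deliver 1→0: ·
after 12 — crash(2): n2:✗foll/b9/[-]
after 13 — propose(4,'y'): ·
after 14 — timeout(1): n1:cand/b11/[-]
after 15 — crash(1): n1:✗cand/b11/[-]
after 16 — timeout(0): n0:cand/b5/[-]
after 17 — deliver 3→4: ·
after 18 — deliver 3→2: ·
after 19 — timeout(3): n3:cand/b13/[-]
after 20 — recover(1): n1:foll/b11/[-]
after 21 — deliver 1→2: ·
after 22 — recover(2): n2:foll/b9/[-]
after 23 — propose(4,'w'): ·
after 24 — crash(2): n2:✗foll/b9/[-]
after 25 — deliver 0→2: ·
after 26 — propose(0,'s'): ·
after 27 — timeout(1): n1:cand/b16/[-]
after 28 — propose(2,'w'): ·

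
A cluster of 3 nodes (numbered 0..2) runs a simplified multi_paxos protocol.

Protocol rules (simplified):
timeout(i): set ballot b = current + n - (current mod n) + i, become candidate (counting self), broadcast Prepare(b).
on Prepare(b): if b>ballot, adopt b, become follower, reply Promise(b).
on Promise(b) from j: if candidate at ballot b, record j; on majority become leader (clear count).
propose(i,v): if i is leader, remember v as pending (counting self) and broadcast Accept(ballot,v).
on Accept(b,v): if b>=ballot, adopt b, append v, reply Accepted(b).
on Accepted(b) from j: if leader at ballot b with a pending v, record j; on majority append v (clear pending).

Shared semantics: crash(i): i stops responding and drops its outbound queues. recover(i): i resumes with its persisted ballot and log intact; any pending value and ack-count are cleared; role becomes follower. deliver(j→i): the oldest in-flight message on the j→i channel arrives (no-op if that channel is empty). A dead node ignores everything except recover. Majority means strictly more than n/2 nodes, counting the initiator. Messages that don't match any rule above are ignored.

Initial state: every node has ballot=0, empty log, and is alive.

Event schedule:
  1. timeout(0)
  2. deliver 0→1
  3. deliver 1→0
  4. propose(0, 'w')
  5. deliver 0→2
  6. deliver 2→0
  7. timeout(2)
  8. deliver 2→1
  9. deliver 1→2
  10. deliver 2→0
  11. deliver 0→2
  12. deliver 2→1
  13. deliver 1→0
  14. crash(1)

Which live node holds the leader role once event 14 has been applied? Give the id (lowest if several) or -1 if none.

after 1 — timeout(0): n0:cand/b3/[-]
after 2 — deliver 0→1: n1:foll/b3/[-]
after 3 — deliver 1→0: n0:lead/b3/[-]
after 4 — propose(0,'w'): ·
after 5 — deliver 0→2: n2:foll/b3/[-]
after 6 — deliver 2→0: ·
after 7 — timeout(2): n2:cand/b8/[-]
after 8 — deliver 2→1: n1:foll/b8/[-]
after 9 — deliver 1→2: n2:lead/b8/[-]
after 10 — deliver 2→0: n0:foll/b8/[-]
after 11 — deliver 0→2: ·
after 12 — deliver 2→1: ·
after 13 — deliver 1→0: ·
after 14 — crash(1): n1:✗foll/b8/[-]

2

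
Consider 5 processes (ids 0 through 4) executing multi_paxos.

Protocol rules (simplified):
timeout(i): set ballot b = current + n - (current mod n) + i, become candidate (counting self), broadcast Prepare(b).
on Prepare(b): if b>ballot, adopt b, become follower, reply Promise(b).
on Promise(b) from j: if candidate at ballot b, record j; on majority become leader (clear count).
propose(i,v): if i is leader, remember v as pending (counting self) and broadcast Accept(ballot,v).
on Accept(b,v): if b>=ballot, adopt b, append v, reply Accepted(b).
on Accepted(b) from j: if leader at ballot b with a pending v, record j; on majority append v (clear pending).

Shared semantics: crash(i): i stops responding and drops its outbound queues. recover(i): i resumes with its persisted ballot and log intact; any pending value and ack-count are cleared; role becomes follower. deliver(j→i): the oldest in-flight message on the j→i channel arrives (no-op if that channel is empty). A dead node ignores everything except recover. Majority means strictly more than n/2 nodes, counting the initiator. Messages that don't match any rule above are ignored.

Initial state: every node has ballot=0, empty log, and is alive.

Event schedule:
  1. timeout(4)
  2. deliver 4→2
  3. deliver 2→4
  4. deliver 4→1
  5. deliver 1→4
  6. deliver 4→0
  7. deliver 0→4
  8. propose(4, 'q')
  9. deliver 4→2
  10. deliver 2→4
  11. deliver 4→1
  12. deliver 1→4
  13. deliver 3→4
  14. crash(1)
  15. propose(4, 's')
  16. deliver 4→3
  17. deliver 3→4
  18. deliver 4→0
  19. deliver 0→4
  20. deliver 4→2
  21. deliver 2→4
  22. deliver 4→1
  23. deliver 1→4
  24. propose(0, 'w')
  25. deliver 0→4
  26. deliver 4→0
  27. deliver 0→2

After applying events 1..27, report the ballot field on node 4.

[1] timeout(4) → N4(cand b9 [-])
[2] deliver 4→2 → N2(foll b9 [-])
[3] deliver 2→4 → ∅
[4] deliver 4→1 → N1(foll b9 [-])
[5] deliver 1→4 → N4(lead b9 [-])
[6] deliver 4→0 → N0(foll b9 [-])
[7] deliver 0→4 → ∅
[8] propose(4,'q') → ∅
[9] deliver 4→2 → N2(foll b9 [q])
[10] deliver 2→4 → ∅
[11] deliver 4→1 → N1(foll b9 [q])
[12] deliver 1→4 → N4(lead b9 [q])
[13] deliver 3→4 → ∅
[14] crash(1) → N1(✗foll b9 [q])
[15] propose(4,'s') → ∅
[16] deliver 4→3 → N3(foll b9 [-])
[17] deliver 3→4 → ∅
[18] deliver 4→0 → N0(foll b9 [q])
[19] deliver 0→4 → ∅
[20] deliver 4→2 → N2(foll b9 [q,s])
[21] deliver 2→4 → N4(lead b9 [q,s])
[22] deliver 4→1 → ∅
[23] deliver 1→4 → ∅
[24] propose(0,'w') → ∅
[25] deliver 0→4 → ∅
[26] deliver 4→0 → N0(foll b9 [q,s])
[27] deliver 0→2 → ∅

9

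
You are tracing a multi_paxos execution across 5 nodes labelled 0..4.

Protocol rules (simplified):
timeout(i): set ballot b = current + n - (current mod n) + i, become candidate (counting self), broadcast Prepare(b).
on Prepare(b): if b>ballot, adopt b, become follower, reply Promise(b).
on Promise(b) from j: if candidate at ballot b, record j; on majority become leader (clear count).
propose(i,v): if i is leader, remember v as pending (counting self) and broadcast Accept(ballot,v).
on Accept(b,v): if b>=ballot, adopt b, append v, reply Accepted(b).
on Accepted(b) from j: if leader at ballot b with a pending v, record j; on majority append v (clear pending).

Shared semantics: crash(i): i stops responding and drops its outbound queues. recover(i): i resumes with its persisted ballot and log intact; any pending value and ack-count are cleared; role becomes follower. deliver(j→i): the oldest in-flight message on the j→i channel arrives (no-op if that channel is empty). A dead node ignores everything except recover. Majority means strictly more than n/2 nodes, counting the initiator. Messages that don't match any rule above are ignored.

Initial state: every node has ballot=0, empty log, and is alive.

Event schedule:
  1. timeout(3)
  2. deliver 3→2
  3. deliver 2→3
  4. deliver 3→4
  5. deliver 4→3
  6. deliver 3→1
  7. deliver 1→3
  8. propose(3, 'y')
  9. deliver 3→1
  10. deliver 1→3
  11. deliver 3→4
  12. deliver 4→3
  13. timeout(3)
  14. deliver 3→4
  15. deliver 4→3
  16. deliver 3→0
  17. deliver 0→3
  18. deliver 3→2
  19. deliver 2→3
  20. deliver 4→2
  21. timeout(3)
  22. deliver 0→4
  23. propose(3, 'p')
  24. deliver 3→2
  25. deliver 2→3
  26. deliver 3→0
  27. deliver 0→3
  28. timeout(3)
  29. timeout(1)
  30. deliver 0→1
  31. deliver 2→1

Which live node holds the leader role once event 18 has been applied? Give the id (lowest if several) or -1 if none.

-1

step 1 timeout(3): 3={cand,b=8,log=-}
step 2 deliver 3→2: 2={foll,b=8,log=-}
step 3 deliver 2→3: —
step 4 deliver 3→4: 4={foll,b=8,log=-}
step 5 deliver 4→3: 3={lead,b=8,log=-}
step 6 deliver 3→1: 1={foll,b=8,log=-}
step 7 deliver 1→3: —
step 8 propose(3,'y'): —
step 9 deliver 3→1: 1={foll,b=8,log=y}
step 10 deliver 1→3: —
step 11 deliver 3→4: 4={foll,b=8,log=y}
step 12 deliver 4→3: 3={lead,b=8,log=y}
step 13 timeout(3): 3={cand,b=13,log=y}
step 14 deliver 3→4: 4={foll,b=13,log=y}
step 15 deliver 4→3: —
step 16 deliver 3→0: 0={foll,b=8,log=-}
step 17 deliver 0→3: —
step 18 deliver 3→2: 2={foll,b=8,log=y}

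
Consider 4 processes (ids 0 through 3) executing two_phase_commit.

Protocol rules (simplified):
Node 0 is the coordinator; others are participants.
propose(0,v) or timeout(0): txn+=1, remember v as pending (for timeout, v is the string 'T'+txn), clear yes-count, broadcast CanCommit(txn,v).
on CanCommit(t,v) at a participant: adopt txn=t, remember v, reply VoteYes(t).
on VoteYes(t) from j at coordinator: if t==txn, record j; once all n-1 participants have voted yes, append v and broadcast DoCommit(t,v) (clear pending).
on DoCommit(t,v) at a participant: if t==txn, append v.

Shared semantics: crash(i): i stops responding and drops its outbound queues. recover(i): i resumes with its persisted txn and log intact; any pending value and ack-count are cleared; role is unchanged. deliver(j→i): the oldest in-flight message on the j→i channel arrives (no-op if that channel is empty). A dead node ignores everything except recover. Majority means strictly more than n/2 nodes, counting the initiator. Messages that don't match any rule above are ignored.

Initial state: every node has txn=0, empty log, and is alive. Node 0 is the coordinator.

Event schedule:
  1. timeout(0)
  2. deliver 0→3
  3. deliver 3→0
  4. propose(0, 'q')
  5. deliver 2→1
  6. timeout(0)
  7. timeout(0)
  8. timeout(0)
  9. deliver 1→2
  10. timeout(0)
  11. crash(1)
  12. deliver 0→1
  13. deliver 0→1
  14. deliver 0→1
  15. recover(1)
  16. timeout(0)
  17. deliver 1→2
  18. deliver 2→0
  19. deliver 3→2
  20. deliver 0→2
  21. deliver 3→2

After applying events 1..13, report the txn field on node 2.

0

[1] timeout(0) → N0(coor t1 [-])
[2] deliver 0→3 → N3(part t1 [-])
[3] deliver 3→0 → ∅
[4] propose(0,'q') → N0(coor t2 [-])
[5] deliver 2→1 → ∅
[6] timeout(0) → N0(coor t3 [-])
[7] timeout(0) → N0(coor t4 [-])
[8] timeout(0) → N0(coor t5 [-])
[9] deliver 1→2 → ∅
[10] timeout(0) → N0(coor t6 [-])
[11] crash(1) → N1(✗part t0 [-])
[12] deliver 0→1 → ∅
[13] deliver 0→1 → ∅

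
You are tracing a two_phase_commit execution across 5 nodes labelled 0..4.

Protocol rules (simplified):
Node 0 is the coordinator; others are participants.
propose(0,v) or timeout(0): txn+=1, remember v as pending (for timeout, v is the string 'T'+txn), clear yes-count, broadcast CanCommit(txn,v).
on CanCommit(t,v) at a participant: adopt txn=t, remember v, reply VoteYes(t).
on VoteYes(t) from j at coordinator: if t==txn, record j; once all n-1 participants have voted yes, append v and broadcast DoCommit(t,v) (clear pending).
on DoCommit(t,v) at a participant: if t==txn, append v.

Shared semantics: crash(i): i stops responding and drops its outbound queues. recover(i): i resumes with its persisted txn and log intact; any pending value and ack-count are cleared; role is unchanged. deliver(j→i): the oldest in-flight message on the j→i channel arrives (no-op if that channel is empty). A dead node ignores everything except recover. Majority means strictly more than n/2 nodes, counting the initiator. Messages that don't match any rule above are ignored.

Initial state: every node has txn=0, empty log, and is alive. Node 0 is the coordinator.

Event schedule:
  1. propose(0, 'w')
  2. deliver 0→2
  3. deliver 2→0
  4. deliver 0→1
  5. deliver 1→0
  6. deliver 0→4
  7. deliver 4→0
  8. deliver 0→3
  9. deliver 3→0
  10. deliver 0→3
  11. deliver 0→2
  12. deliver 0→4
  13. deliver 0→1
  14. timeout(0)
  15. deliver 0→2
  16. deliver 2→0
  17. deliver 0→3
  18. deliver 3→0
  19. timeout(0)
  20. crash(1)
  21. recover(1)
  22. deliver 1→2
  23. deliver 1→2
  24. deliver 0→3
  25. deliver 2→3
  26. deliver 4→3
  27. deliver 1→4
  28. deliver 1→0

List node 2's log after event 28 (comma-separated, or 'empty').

step 1 propose(0,'w'): 0={coor,t=1,log=-}
step 2 deliver 0→2: 2={part,t=1,log=-}
step 3 deliver 2→0: —
step 4 deliver 0→1: 1={part,t=1,log=-}
step 5 deliver 1→0: —
step 6 deliver 0→4: 4={part,t=1,log=-}
step 7 deliver 4→0: —
step 8 deliver 0→3: 3={part,t=1,log=-}
step 9 deliver 3→0: 0={coor,t=1,log=w}
step 10 deliver 0→3: 3={part,t=1,log=w}
step 11 deliver 0→2: 2={part,t=1,log=w}
step 12 deliver 0→4: 4={part,t=1,log=w}
step 13 deliver 0→1: 1={part,t=1,log=w}
step 14 timeout(0): 0={coor,t=2,log=w}
step 15 deliver 0→2: 2={part,t=2,log=w}
step 16 deliver 2→0: —
step 17 deliver 0→3: 3={part,t=2,log=w}
step 18 deliver 3→0: —
step 19 timeout(0): 0={coor,t=3,log=w}
step 20 crash(1): 1={✗part,t=1,log=w}
step 21 recover(1): 1={part,t=1,log=w}
step 22 deliver 1→2: —
step 23 deliver 1→2: —
step 24 deliver 0→3: 3={part,t=3,log=w}
step 25 deliver 2→3: —
step 26 deliver 4→3: —
step 27 deliver 1→4: —
step 28 deliver 1→0: —

w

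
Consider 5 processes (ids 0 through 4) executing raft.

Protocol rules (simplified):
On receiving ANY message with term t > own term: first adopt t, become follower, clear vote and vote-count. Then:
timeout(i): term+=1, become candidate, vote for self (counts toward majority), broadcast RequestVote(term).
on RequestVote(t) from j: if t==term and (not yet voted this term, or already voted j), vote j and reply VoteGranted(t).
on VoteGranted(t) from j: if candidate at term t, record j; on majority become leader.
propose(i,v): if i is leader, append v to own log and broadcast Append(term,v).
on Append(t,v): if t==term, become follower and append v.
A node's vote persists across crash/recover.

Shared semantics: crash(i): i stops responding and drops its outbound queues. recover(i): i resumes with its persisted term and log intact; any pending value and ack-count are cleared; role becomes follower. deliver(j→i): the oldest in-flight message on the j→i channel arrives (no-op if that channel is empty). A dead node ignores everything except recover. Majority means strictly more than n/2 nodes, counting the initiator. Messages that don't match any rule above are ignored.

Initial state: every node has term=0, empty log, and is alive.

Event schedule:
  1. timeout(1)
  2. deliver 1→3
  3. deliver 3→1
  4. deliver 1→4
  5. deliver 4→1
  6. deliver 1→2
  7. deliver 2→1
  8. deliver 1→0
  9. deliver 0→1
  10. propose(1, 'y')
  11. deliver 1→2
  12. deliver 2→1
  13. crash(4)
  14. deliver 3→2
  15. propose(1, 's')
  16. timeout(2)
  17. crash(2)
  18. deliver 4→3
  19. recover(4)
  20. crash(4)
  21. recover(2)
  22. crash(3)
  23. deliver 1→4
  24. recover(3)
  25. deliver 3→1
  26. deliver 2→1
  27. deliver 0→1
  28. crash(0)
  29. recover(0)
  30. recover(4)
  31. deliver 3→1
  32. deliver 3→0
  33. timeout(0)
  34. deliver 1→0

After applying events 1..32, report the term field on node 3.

after 1 — timeout(1): n1:cand/t1/[-]
after 2 — deliver 1→3: n3:foll/t1/[-]
after 3 — deliver 3→1: ·
after 4 — deliver 1→4: n4:foll/t1/[-]
after 5 — deliver 4→1: n1:lead/t1/[-]
after 6 — deliver 1→2: n2:foll/t1/[-]
after 7 — deliver 2→1: ·
after 8 — deliver 1→0: n0:foll/t1/[-]
after 9 — deliver 0→1: ·
after 10 — propose(1,'y'): n1:lead/t1/[y]
after 11 — deliver 1→2: n2:foll/t1/[y]
after 12 — deliver 2→1: ·
after 13 — crash(4): n4:✗foll/t1/[-]
after 14 — deliver 3→2: ·
after 15 — propose(1,'s'): n1:lead/t1/[y,s]
after 16 — timeout(2): n2:cand/t2/[y]
after 17 — crash(2): n2:✗cand/t2/[y]
after 18 — deliver 4→3: ·
after 19 — recover(4): n4:foll/t1/[-]
after 20 — crash(4): n4:✗foll/t1/[-]
after 21 — recover(2): n2:foll/t2/[y]
after 22 — crash(3): n3:✗foll/t1/[-]
after 23 — deliver 1→4: ·
after 24 — recover(3): n3:foll/t1/[-]
after 25 — deliver 3→1: ·
after 26 — deliver 2→1: ·
after 27 — deliver 0→1: ·
after 28 — crash(0): n0:✗foll/t1/[-]
after 29 — recover(0): n0:foll/t1/[-]
after 30 — recover(4): n4:foll/t1/[-]
after 31 — deliver 3→1: ·
after 32 — deliver 3→0: ·

1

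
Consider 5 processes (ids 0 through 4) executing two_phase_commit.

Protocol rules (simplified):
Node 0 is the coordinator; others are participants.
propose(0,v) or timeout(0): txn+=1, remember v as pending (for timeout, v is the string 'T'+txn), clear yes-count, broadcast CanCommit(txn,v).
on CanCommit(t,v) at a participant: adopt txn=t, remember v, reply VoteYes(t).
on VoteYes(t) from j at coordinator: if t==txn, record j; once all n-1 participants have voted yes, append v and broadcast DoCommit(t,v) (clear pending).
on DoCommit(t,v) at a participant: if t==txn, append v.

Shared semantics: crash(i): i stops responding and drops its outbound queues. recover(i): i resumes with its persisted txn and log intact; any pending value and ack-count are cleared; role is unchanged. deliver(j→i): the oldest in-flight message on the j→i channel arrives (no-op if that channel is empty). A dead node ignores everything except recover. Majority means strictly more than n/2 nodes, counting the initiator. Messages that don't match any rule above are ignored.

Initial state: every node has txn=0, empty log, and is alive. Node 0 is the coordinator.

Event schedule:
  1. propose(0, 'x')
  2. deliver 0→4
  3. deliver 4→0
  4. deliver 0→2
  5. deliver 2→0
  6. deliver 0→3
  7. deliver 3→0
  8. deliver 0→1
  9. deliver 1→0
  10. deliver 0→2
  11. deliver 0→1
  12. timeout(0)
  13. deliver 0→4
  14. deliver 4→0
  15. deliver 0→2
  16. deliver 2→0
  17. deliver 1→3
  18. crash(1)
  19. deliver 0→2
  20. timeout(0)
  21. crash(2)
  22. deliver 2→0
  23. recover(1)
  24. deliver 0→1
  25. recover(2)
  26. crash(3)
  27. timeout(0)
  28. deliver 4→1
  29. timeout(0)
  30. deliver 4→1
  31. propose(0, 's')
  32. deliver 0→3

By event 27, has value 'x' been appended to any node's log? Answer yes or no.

yes

e1 propose(0,'x'): 0[coor,t=1,-]
e2 deliver 0→4: 4[part,t=1,-]
e3 deliver 4→0: ·
e4 deliver 0→2: 2[part,t=1,-]
e5 deliver 2→0: ·
e6 deliver 0→3: 3[part,t=1,-]
e7 deliver 3→0: ·
e8 deliver 0→1: 1[part,t=1,-]
e9 deliver 1→0: 0[coor,t=1,x]
e10 deliver 0→2: 2[part,t=1,x]
e11 deliver 0→1: 1[part,t=1,x]
e12 timeout(0): 0[coor,t=2,x]
e13 deliver 0→4: 4[part,t=1,x]
e14 deliver 4→0: ·
e15 deliver 0→2: 2[part,t=2,x]
e16 deliver 2→0: ·
e17 deliver 1→3: ·
e18 crash(1): 1[✗part,t=1,x]
e19 deliver 0→2: ·
e20 timeout(0): 0[coor,t=3,x]
e21 crash(2): 2[✗part,t=2,x]
e22 deliver 2→0: ·
e23 recover(1): 1[part,t=1,x]
e24 deliver 0→1: 1[part,t=2,x]
e25 recover(2): 2[part,t=2,x]
e26 crash(3): 3[✗part,t=1,-]
e27 timeout(0): 0[coor,t=4,x]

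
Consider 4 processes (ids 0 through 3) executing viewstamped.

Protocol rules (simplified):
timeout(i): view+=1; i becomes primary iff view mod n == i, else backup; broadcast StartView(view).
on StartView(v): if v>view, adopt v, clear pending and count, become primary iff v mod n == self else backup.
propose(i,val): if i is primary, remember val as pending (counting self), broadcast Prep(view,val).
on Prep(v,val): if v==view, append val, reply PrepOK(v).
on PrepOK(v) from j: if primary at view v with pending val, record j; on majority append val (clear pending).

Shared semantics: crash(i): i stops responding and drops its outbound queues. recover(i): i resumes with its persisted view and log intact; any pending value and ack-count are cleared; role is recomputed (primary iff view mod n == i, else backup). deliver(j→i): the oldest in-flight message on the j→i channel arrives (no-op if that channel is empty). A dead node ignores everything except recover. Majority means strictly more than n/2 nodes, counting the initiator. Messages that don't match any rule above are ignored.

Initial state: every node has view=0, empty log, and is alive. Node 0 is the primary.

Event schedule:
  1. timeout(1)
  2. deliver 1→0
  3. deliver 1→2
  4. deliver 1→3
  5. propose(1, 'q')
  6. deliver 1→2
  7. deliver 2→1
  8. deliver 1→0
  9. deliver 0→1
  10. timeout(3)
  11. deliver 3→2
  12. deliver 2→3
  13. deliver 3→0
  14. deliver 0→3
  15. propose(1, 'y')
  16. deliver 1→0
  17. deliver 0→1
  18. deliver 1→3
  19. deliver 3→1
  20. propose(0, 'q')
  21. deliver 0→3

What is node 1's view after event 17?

after 1 — timeout(1): n1:prim/v1/[-]
after 2 — deliver 1→0: n0:back/v1/[-]
after 3 — deliver 1→2: n2:back/v1/[-]
after 4 — deliver 1→3: n3:back/v1/[-]
after 5 — propose(1,'q'): ·
after 6 — deliver 1→2: n2:back/v1/[q]
after 7 — deliver 2→1: ·
after 8 — deliver 1→0: n0:back/v1/[q]
after 9 — deliver 0→1: n1:prim/v1/[q]
after 10 — timeout(3): n3:back/v2/[-]
after 11 — deliver 3→2: n2:prim/v2/[q]
after 12 — deliver 2→3: ·
after 13 — deliver 3→0: n0:back/v2/[q]
after 14 — deliver 0→3: ·
after 15 — propose(1,'y'): ·
after 16 — deliver 1→0: ·
after 17 — deliver 0→1: ·

1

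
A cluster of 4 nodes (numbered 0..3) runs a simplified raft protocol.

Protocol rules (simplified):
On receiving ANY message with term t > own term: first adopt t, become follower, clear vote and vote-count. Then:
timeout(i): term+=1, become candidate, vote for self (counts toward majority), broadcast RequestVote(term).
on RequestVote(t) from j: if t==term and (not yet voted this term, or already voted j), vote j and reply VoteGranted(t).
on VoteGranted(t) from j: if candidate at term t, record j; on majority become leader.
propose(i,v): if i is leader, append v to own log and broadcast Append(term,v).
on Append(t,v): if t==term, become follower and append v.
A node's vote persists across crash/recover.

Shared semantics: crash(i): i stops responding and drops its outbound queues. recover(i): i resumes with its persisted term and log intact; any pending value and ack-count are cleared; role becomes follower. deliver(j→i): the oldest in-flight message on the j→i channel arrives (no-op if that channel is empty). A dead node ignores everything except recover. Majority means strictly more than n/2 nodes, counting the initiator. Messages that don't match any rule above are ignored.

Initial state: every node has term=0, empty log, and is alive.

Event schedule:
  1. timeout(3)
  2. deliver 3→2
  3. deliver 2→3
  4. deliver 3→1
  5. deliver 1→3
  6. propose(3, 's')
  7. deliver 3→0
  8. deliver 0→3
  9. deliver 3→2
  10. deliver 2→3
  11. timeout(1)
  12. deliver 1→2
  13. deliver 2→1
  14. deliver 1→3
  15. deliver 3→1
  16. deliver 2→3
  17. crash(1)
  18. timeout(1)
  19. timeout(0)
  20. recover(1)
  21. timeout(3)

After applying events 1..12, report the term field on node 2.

2

after 1 — timeout(3): n3:cand/t1/[-]
after 2 — deliver 3→2: n2:foll/t1/[-]
after 3 — deliver 2→3: ·
after 4 — deliver 3→1: n1:foll/t1/[-]
after 5 — deliver 1→3: n3:lead/t1/[-]
after 6 — propose(3,'s'): n3:lead/t1/[s]
after 7 — deliver 3→0: n0:foll/t1/[-]
after 8 — deliver 0→3: ·
after 9 — deliver 3→2: n2:foll/t1/[s]
after 10 — deliver 2→3: ·
after 11 — timeout(1): n1:cand/t2/[-]
after 12 — deliver 1→2: n2:foll/t2/[s]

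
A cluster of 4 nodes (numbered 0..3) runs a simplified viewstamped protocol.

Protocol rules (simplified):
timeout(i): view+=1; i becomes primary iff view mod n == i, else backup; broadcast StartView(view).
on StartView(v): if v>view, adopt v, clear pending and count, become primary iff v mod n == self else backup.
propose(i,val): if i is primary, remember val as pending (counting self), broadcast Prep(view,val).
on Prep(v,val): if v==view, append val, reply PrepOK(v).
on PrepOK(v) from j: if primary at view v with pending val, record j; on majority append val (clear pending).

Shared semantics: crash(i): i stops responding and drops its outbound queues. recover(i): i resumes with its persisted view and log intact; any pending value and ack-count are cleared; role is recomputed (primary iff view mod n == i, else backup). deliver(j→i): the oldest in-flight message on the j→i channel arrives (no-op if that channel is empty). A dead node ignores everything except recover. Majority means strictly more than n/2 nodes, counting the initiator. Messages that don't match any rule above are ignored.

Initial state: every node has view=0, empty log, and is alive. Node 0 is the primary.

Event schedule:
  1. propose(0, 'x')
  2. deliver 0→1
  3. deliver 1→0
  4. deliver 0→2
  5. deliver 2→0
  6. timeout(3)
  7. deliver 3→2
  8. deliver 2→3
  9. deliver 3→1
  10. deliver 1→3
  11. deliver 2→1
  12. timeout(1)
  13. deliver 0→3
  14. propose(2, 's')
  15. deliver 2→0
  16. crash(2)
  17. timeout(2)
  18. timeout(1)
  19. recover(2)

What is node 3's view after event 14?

1. propose(0,'x'):  nop
2. deliver 0→1:  <1:back v0 x>
3. deliver 1→0:  nop
4. deliver 0→2:  <2:back v0 x>
5. deliver 2→0:  <0:prim v0 x>
6. timeout(3):  <3:back v1 ->
7. deliver 3→2:  <2:back v1 x>
8. deliver 2→3:  nop
9. deliver 3→1:  <1:prim v1 x>
10. deliver 1→3:  nop
11. deliver 2→1:  nop
12. timeout(1):  <1:back v2 x>
13. deliver 0→3:  nop
14. propose(2,'s'):  nop

1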